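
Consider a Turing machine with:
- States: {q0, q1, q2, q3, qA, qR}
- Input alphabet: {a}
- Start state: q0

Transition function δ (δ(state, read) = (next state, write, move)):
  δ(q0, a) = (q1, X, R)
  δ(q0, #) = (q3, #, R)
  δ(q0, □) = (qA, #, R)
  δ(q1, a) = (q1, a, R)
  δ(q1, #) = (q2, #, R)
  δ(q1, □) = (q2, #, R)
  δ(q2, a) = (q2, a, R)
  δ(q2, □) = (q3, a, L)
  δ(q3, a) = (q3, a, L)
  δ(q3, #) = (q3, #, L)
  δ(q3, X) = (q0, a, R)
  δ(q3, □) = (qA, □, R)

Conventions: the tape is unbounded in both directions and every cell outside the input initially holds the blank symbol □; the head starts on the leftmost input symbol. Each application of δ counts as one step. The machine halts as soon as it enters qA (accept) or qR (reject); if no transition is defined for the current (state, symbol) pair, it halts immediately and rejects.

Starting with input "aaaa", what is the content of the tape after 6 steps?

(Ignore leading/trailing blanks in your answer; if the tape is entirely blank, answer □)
Step 0: [q0]aaaa (head at position 0)
Step 1: δ(q0, a) = (q1, X, R)  ⊢  X[q1]aaa (head at position 1)
Step 2: δ(q1, a) = (q1, a, R)  ⊢  Xa[q1]aa (head at position 2)
Step 3: δ(q1, a) = (q1, a, R)  ⊢  Xaa[q1]a (head at position 3)
Step 4: δ(q1, a) = (q1, a, R)  ⊢  Xaaa[q1]□ (head at position 4)
Step 5: δ(q1, □) = (q2, #, R)  ⊢  Xaaa#[q2]□ (head at position 5)
Step 6: δ(q2, □) = (q3, a, L)  ⊢  Xaaa[q3]#a (head at position 4)
Tape after 6 steps (ignoring surrounding blanks): Xaaa#a

Final answer: Tape: Xaaa#a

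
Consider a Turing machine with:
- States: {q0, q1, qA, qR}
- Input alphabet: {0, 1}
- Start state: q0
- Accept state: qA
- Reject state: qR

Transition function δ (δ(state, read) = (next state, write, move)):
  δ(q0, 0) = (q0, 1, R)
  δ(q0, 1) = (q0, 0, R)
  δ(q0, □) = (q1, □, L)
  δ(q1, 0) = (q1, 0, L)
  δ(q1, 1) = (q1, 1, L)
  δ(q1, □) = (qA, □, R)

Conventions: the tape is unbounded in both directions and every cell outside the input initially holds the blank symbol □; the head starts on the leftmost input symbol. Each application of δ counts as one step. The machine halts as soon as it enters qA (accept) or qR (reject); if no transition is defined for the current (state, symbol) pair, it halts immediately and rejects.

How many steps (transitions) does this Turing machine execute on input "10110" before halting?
Step 0: [q0]10110 (head at position 0)
Step 1: δ(q0, 1) = (q0, 0, R)  ⊢  0[q0]0110 (head at position 1)
Step 2: δ(q0, 0) = (q0, 1, R)  ⊢  01[q0]110 (head at position 2)
Step 3: δ(q0, 1) = (q0, 0, R)  ⊢  010[q0]10 (head at position 3)
Step 4: δ(q0, 1) = (q0, 0, R)  ⊢  0100[q0]0 (head at position 4)
Step 5: δ(q0, 0) = (q0, 1, R)  ⊢  01001[q0]□ (head at position 5)
Step 6: δ(q0, □) = (q1, □, L)  ⊢  0100[q1]1□ (head at position 4)
Step 7: δ(q1, 1) = (q1, 1, L)  ⊢  010[q1]01□ (head at position 3)
Step 8: δ(q1, 0) = (q1, 0, L)  ⊢  01[q1]001□ (head at position 2)
Step 9: δ(q1, 0) = (q1, 0, L)  ⊢  0[q1]1001□ (head at position 1)
Step 10: δ(q1, 1) = (q1, 1, L)  ⊢  [q1]01001□ (head at position 0)
Step 11: δ(q1, 0) = (q1, 0, L)  ⊢  [q1]□01001□ (head at position -1)
Step 12: δ(q1, □) = (qA, □, R)  ⊢  □[qA]01001□ (head at position 0)
The machine is in qA, so it halts and accepts.
Number of transitions executed: 12.

Final answer: 12 steps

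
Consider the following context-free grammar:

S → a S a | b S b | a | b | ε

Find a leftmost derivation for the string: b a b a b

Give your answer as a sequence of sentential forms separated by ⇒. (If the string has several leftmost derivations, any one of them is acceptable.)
Start with S.
Step 1: the leftmost non-terminal is S; apply S → b S b:  b S b
Step 2: the leftmost non-terminal is S; apply S → a S a:  b a S a b
Step 3: the leftmost non-terminal is S; apply S → b:  b a b a b

Final answer: S ⇒ b S b ⇒ b a S a b ⇒ b a b a b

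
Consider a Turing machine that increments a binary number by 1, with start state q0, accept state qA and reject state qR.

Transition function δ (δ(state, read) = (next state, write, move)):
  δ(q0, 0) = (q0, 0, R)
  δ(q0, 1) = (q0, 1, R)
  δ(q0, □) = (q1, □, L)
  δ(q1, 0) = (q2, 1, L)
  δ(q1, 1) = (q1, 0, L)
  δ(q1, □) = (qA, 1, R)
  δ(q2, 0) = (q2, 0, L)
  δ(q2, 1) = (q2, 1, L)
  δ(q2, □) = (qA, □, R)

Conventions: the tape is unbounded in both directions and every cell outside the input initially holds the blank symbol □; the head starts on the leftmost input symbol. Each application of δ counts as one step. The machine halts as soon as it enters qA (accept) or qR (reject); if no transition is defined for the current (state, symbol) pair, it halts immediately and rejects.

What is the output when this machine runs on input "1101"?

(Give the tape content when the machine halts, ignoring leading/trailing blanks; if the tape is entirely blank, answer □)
Step 0: [q0]1101 (head at position 0)
Step 1: δ(q0, 1) = (q0, 1, R)  ⊢  1[q0]101 (head at position 1)
Step 2: δ(q0, 1) = (q0, 1, R)  ⊢  11[q0]01 (head at position 2)
Step 3: δ(q0, 0) = (q0, 0, R)  ⊢  110[q0]1 (head at position 3)
Step 4: δ(q0, 1) = (q0, 1, R)  ⊢  1101[q0]□ (head at position 4)
Step 5: δ(q0, □) = (q1, □, L)  ⊢  110[q1]1□ (head at position 3)
Step 6: δ(q1, 1) = (q1, 0, L)  ⊢  11[q1]00□ (head at position 2)
Step 7: δ(q1, 0) = (q2, 1, L)  ⊢  1[q2]110□ (head at position 1)
Step 8: δ(q2, 1) = (q2, 1, L)  ⊢  [q2]1110□ (head at position 0)
Step 9: δ(q2, 1) = (q2, 1, L)  ⊢  [q2]□1110□ (head at position -1)
Step 10: δ(q2, □) = (qA, □, R)  ⊢  □[qA]1110□ (head at position 0)
The machine is in qA, so it halts and accepts.
Tape content when halted (ignoring surrounding blanks): 1110

Final answer: Output: 1110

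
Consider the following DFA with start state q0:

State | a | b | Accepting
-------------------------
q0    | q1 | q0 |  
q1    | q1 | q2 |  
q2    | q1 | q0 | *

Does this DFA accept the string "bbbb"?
Start in q0.
Read 'b': q0 → q0
Read 'b': q0 → q0
Read 'b': q0 → q0
Read 'b': q0 → q0
Final state q0 is not accepting, so the string is rejected.

Final answer: No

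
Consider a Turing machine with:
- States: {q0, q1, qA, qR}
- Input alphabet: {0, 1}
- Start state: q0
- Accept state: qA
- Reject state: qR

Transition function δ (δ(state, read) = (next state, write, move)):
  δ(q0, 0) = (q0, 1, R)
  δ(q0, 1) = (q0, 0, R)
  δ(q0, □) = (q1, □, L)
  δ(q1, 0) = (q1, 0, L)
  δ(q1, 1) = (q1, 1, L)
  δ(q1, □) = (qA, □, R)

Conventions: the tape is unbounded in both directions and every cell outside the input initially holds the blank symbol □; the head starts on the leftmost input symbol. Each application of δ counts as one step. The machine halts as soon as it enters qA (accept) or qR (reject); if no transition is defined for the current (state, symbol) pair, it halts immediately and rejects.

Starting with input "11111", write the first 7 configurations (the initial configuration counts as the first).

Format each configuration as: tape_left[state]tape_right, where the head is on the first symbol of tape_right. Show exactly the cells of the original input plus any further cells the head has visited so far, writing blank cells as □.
Step 0: [q0]11111 (head at position 0)
Step 1: δ(q0, 1) = (q0, 0, R)  ⊢  0[q0]1111 (head at position 1)
Step 2: δ(q0, 1) = (q0, 0, R)  ⊢  00[q0]111 (head at position 2)
Step 3: δ(q0, 1) = (q0, 0, R)  ⊢  000[q0]11 (head at position 3)
Step 4: δ(q0, 1) = (q0, 0, R)  ⊢  0000[q0]1 (head at position 4)
Step 5: δ(q0, 1) = (q0, 0, R)  ⊢  00000[q0]□ (head at position 5)
Step 6: δ(q0, □) = (q1, □, L)  ⊢  0000[q1]0□ (head at position 4)

Final answer: [q0]11111 ⊢ 0[q0]1111 ⊢ 00[q0]111 ⊢ 000[q0]11 ⊢ 0000[q0]1 ⊢ 00000[q0]□ ⊢ 0000[q1]0□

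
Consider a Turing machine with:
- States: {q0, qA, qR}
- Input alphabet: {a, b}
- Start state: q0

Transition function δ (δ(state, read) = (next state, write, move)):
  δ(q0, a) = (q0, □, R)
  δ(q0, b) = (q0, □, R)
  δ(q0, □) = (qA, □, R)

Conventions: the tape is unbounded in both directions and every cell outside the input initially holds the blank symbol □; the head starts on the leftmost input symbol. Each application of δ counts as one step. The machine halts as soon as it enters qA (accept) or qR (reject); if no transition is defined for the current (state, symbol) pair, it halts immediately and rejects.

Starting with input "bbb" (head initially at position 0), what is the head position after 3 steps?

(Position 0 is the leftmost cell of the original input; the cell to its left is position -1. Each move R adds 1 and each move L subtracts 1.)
Step 0: [q0]bbb (head at position 0)
Step 1: δ(q0, b) = (q0, □, R)  ⊢  □[q0]bb (head at position 1)
Step 2: δ(q0, b) = (q0, □, R)  ⊢  □□[q0]b (head at position 2)
Step 3: δ(q0, b) = (q0, □, R)  ⊢  □□□[q0]□ (head at position 3)
Head position after 3 steps: 3

Final answer: Position 3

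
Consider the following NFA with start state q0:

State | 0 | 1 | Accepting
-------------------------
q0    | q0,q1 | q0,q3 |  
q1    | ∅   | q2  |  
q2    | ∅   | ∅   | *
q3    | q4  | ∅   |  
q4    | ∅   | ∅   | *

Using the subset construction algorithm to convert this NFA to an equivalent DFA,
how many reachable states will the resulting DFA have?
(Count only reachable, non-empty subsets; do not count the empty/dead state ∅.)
Start subset: {q0}
{q0}: on 0 → {q0, q1}, on 1 → {q0, q3}
{q0, q1}: on 0 → {q0, q1}, on 1 → {q0, q2, q3}
{q0, q3}: on 0 → {q0, q1, q4}, on 1 → {q0, q3}
{q0, q2, q3}: on 0 → {q0, q1, q4}, on 1 → {q0, q3}
{q0, q1, q4}: on 0 → {q0, q1}, on 1 → {q0, q2, q3}
Reachable non-empty subsets: {q0}, {q0, q1}, {q0, q3}, {q0, q2, q3}, {q0, q1, q4} — 5 in total.

Final answer: 5 states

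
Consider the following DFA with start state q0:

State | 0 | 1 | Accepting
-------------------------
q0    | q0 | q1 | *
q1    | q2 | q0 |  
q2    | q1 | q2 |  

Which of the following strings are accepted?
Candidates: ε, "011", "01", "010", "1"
ε: q0; q0 is accepting → accepted
"011": q0 → q0 → q1 → q0; q0 is accepting → accepted
"01": q0 → q0 → q1; q1 is not accepting → rejected
"010": q0 → q0 → q1 → q2; q2 is not accepting → rejected
"1": q0 → q1; q1 is not accepting → rejected

Final answer: ε, "011"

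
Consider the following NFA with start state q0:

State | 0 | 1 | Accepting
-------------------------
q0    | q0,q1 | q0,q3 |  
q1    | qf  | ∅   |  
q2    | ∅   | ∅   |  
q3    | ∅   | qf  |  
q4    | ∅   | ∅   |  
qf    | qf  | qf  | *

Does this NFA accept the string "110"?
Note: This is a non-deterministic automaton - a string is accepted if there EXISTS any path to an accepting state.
Track the set of states the NFA could be in: start {q0}
Read '1': {q0} → {q0, q3}
Read '1': {q0, q3} → {q0, q3, qf}
Read '0': {q0, q3, qf} → {q0, q1, qf}
Final set {q0, q1, qf} contains accepting state(s) {qf} → accepted.

Final answer: Yes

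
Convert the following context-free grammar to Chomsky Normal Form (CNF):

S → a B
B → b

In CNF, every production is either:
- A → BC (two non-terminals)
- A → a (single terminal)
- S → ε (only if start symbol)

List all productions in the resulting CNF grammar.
The grammar has no ε-productions or unit productions to eliminate.
S → a B has terminal a in a right-hand side of length ≥ 2: introduce T_a → a and use T_a in place of a.
B → b is already in CNF (single terminal) – keep it.
S → a B becomes S → T_a B.
Resulting CNF grammar (3 productions): T_a → a; B → b; S → T_a B

Final answer: T_a → a; B → b; S → T_a B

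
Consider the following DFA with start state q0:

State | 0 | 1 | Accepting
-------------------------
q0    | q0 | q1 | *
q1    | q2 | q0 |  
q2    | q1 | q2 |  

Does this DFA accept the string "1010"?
Start in q0.
Read '1': q0 → q1
Read '0': q1 → q2
Read '1': q2 → q2
Read '0': q2 → q1
Final state q1 is not accepting, so the string is rejected.

Final answer: No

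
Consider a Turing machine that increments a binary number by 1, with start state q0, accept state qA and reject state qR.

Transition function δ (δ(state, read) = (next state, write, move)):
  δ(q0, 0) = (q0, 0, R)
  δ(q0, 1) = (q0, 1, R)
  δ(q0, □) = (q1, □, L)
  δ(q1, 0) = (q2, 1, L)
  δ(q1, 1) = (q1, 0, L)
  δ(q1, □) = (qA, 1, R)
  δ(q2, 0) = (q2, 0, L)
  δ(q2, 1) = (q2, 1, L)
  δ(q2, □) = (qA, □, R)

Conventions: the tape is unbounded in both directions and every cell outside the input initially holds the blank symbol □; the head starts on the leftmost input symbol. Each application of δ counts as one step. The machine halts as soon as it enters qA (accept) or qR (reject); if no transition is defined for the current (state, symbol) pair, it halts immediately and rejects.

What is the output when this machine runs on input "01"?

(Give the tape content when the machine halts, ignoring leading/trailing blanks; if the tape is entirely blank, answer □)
Step 0: [q0]01 (head at position 0)
Step 1: δ(q0, 0) = (q0, 0, R)  ⊢  0[q0]1 (head at position 1)
Step 2: δ(q0, 1) = (q0, 1, R)  ⊢  01[q0]□ (head at position 2)
Step 3: δ(q0, □) = (q1, □, L)  ⊢  0[q1]1□ (head at position 1)
Step 4: δ(q1, 1) = (q1, 0, L)  ⊢  [q1]00□ (head at position 0)
Step 5: δ(q1, 0) = (q2, 1, L)  ⊢  [q2]□10□ (head at position -1)
Step 6: δ(q2, □) = (qA, □, R)  ⊢  □[qA]10□ (head at position 0)
The machine is in qA, so it halts and accepts.
Tape content when halted (ignoring surrounding blanks): 10

Final answer: Output: 10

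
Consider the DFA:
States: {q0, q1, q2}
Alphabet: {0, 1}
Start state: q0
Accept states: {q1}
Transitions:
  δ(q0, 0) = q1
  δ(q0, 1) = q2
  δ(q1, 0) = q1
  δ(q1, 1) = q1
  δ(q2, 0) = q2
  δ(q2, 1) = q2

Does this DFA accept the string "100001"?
Processing string "100001":
  q0 --1--> q2
  q2 --0--> q2
  q2 --0--> q2
  q2 --0--> q2
  q2 --0--> q2
  q2 --1--> q2
Final state: q2
Accept states: {q1}
q2 is not an accept state, so the string is rejected.

Final answer: No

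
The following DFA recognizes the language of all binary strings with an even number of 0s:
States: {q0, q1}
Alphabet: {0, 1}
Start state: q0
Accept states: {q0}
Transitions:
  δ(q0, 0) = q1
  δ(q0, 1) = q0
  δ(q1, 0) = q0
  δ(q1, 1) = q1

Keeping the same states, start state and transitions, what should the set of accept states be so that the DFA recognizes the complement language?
The DFA is complete (every state has a transition on every symbol), so the complement
is recognized by the same DFA with accepting and non-accepting states swapped.
Original accept states: {q0}
Complement accept states = All states - Original accept states
= {q0, q1} - {q0}
= {q1}
Complement language: strings with an ODD number of 0s

Final answer: {q1}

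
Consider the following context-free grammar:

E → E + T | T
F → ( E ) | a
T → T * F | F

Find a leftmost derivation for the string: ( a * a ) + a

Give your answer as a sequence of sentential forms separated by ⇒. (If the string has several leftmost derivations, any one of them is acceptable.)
Start with E.
Step 1: the leftmost non-terminal is E; apply E → E + T:  E + T
Step 2: the leftmost non-terminal is E; apply E → T:  T + T
Step 3: the leftmost non-terminal is T; apply T → F:  F + T
Step 4: the leftmost non-terminal is F; apply F → ( E ):  ( E ) + T
Step 5: the leftmost non-terminal is E; apply E → T:  ( T ) + T
Step 6: the leftmost non-terminal is T; apply T → T * F:  ( T * F ) + T
Step 7: the leftmost non-terminal is T; apply T → F:  ( F * F ) + T
Step 8: the leftmost non-terminal is F; apply F → a:  ( a * F ) + T
Step 9: the leftmost non-terminal is F; apply F → a:  ( a * a ) + T
Step 10: the leftmost non-terminal is T; apply T → F:  ( a * a ) + F
Step 11: the leftmost non-terminal is F; apply F → a:  ( a * a ) + a

Final answer: E ⇒ E + T ⇒ T + T ⇒ F + T ⇒ ( E ) + T ⇒ ( T ) + T ⇒ ( T * F ) + T ⇒ ( F * F ) + T ⇒ ( a * F ) + T ⇒ ( a * a ) + T ⇒ ( a * a ) + F ⇒ ( a * a ) + a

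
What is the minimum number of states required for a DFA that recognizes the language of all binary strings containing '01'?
Language: binary strings containing '01'
Lower bound (Myhill–Nerode): the prefixes ε, 0, 01 are pairwise distinguishable:
  ε vs 01: suffix ε distinguishes them (ε is rejected, 01 is accepted)
  0 vs 01: suffix ε distinguishes them (0 is rejected, 01 is accepted)
  ε vs 0: suffix 1 distinguishes them (ε·1 = 1 is rejected, 0·1 = 01 is accepted)
So any DFA needs at least 3 states.
Upper bound: a DFA with 3 states exists (one state per class above: 'no progress', 'last symbol 0', and 'seen 01' (accepting sink)).
Minimum states: 3

Final answer: 3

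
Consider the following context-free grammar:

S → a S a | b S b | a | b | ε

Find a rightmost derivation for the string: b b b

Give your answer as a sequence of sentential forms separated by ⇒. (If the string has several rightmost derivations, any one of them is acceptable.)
Start with S.
Step 1: the rightmost non-terminal is S; apply S → b S b:  b S b
Step 2: the rightmost non-terminal is S; apply S → b:  b b b

Final answer: S ⇒ b S b ⇒ b b b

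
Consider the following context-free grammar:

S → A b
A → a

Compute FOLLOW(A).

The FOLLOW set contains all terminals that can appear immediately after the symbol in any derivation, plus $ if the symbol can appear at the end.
A occurs only in S → A b, where it is immediately followed by the terminal b. So FOLLOW(A) = {b}.

Final answer: {b}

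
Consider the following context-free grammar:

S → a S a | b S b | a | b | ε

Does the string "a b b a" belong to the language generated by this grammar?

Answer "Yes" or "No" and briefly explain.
A derivation exists: S ⇒ a S a ⇒ a b S b a ⇒ a b b a (using S → a S a, S → b S b, then S → ε).

Final answer: Yes - a valid derivation exists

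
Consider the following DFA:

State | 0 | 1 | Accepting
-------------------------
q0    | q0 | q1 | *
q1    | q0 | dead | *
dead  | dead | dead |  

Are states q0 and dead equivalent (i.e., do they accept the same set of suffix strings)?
Try the suffix ε (the empty string).
From q0: q0 — accepting.
From dead: dead — not accepting.
The two states disagree on this suffix, so they are not equivalent.

Final answer: No. Distinguishing string: ε (the empty string) - accepted from q0 but not from dead.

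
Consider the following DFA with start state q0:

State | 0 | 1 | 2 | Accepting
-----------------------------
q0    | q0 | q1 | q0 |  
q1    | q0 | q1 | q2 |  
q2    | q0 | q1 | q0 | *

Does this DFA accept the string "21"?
Start in q0.
Read '2': q0 → q0
Read '1': q0 → q1
Final state q1 is not accepting, so the string is rejected.

Final answer: No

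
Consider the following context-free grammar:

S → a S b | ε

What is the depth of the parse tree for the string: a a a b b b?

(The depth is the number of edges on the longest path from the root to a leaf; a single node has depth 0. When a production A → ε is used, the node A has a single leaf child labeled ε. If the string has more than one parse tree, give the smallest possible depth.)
The only parse tree applies S → a S b 3 times (once per matching a…b pair) and then S → ε.
The S nodes sit at depths 0, 1, …, 3; the innermost S (depth 3) has the single child ε at depth 4.
The terminal leaves a, b are at depths 1..3, so the longest root-to-leaf path is S → S → … → S → ε with 4 edges.
Depth = 4.

Final answer: 4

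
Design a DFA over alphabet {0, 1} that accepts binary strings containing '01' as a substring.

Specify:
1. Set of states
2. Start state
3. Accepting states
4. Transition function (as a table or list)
One valid DFA (any DFA recognizing the same language is acceptable):
States: {q0, q1, q2}
Start: q0
Accepting: {q2}
Transitions (accepting states marked with *):
State | 0 | 1 | Accepting
-------------------------
q0    | q1 | q0 |  
q1    | q1 | q2 |  
q2    | q2 | q2 | *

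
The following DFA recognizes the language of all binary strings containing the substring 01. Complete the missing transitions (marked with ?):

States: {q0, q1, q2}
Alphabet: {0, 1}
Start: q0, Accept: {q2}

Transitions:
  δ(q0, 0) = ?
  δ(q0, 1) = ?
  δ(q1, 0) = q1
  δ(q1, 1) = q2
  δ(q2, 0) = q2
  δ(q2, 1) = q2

What each state remembers (consistent with the given transitions and accept states):
  q0: 01 not seen yet and the last symbol was not 0
  q1: 01 not seen yet and the last symbol was 0
  q2: the substring 01 has already been seen
Filling in the missing entries:
  δ(q0, 0): in q0 (01 not seen yet and the last symbol was not 0), after reading 0 we have: 01 not seen yet and the last symbol was 0 → q1
  δ(q0, 1): in q0 (01 not seen yet and the last symbol was not 0), after reading 1 we have: 01 not seen yet and the last symbol was not 0 → q0

Final answer: δ(q0, 0) = q1; δ(q0, 1) = q0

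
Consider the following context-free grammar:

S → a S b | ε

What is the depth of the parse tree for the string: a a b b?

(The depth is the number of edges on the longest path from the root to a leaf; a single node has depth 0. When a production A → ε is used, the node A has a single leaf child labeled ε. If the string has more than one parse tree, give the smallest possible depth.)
The only parse tree applies S → a S b 2 times (once per matching a…b pair) and then S → ε.
The S nodes sit at depths 0, 1, …, 2; the innermost S (depth 2) has the single child ε at depth 3.
The terminal leaves a, b are at depths 1..2, so the longest root-to-leaf path is S → S → … → S → ε with 3 edges.
Depth = 3.

Final answer: 3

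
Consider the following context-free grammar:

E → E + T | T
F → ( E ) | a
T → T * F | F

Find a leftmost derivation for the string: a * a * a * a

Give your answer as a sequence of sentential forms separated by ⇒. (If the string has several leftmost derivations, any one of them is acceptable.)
Start with E.
Step 1: the leftmost non-terminal is E; apply E → T:  T
Step 2: the leftmost non-terminal is T; apply T → T * F:  T * F
Step 3: the leftmost non-terminal is T; apply T → T * F:  T * F * F
Step 4: the leftmost non-terminal is T; apply T → T * F:  T * F * F * F
Step 5: the leftmost non-terminal is T; apply T → F:  F * F * F * F
Step 6: the leftmost non-terminal is F; apply F → a:  a * F * F * F
Step 7: the leftmost non-terminal is F; apply F → a:  a * a * F * F
Step 8: the leftmost non-terminal is F; apply F → a:  a * a * a * F
Step 9: the leftmost non-terminal is F; apply F → a:  a * a * a * a

Final answer: E ⇒ T ⇒ T * F ⇒ T * F * F ⇒ T * F * F * F ⇒ F * F * F * F ⇒ a * F * F * F ⇒ a * a * F * F ⇒ a * a * a * F ⇒ a * a * a * a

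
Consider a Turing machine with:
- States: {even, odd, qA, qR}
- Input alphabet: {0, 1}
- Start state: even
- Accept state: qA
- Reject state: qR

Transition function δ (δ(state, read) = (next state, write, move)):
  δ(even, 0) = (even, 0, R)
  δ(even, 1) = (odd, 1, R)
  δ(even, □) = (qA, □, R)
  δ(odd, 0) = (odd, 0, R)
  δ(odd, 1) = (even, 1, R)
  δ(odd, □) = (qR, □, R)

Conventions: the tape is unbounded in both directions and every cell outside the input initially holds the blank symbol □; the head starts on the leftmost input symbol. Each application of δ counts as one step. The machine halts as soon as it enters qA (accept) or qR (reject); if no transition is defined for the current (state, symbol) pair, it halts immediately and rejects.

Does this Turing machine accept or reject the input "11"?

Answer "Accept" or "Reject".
Step 0: [even]11 (head at position 0)
Step 1: δ(even, 1) = (odd, 1, R)  ⊢  1[odd]1 (head at position 1)
Step 2: δ(odd, 1) = (even, 1, R)  ⊢  11[even]□ (head at position 2)
Step 3: δ(even, □) = (qA, □, R)  ⊢  11□[qA]□ (head at position 3)
The machine is in qA, so it halts and accepts.

Final answer: Accept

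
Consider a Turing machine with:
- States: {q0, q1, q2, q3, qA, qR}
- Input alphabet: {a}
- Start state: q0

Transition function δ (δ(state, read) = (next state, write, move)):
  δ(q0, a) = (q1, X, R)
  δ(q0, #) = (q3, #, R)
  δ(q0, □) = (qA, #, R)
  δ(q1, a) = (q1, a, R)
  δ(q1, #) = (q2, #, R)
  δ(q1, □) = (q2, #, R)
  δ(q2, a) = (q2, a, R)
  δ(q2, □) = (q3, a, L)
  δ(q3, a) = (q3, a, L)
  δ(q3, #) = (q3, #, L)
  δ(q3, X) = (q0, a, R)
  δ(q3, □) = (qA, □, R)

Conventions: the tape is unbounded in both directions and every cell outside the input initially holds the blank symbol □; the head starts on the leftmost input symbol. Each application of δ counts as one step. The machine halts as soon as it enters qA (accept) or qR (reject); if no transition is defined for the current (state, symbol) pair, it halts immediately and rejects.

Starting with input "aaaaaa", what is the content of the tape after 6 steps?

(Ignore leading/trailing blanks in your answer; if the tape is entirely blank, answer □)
Step 0: [q0]aaaaaa (head at position 0)
Step 1: δ(q0, a) = (q1, X, R)  ⊢  X[q1]aaaaa (head at position 1)
Step 2: δ(q1, a) = (q1, a, R)  ⊢  Xa[q1]aaaa (head at position 2)
Step 3: δ(q1, a) = (q1, a, R)  ⊢  Xaa[q1]aaa (head at position 3)
Step 4: δ(q1, a) = (q1, a, R)  ⊢  Xaaa[q1]aa (head at position 4)
Step 5: δ(q1, a) = (q1, a, R)  ⊢  Xaaaa[q1]a (head at position 5)
Step 6: δ(q1, a) = (q1, a, R)  ⊢  Xaaaaa[q1]□ (head at position 6)
Tape after 6 steps (ignoring surrounding blanks): Xaaaaa

Final answer: Tape: Xaaaaa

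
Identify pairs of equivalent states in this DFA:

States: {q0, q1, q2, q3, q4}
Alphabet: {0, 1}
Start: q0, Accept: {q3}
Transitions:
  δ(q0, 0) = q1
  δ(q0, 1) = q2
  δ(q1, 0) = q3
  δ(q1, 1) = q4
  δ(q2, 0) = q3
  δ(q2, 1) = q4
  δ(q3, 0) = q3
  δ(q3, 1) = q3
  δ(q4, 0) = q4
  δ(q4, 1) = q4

Using the table-filling algorithm:
Round 0 – mark pairs where exactly one state is accepting: (q0,q3), (q1,q3), (q2,q3), (q3,q4)
Round 1 – newly marked: (q0,q1) [on 0: q1 vs q3, already marked]; (q0,q2) [on 0: q1 vs q3, already marked]; (q1,q4) [on 0: q3 vs q4, already marked]; (q2,q4) [on 0: q3 vs q4, already marked]
Round 2 – newly marked: (q0,q4) [on 0: q1 vs q4, already marked]
No further pairs can be marked.
(q1, q2) unmarked: δ(q1,0)=q3, δ(q2,0)=q3; δ(q1,1)=q4, δ(q2,1)=q4 → equivalent
Equivalent pairs: (q1, q2)

Final answer: Equivalent pairs: (q1, q2)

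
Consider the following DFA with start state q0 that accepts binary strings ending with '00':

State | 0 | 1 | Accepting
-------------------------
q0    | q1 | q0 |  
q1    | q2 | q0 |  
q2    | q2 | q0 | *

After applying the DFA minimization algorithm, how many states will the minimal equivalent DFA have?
All 3 states are reachable from q0, so none can be removed as unreachable.
Table-filling: first mark every (accepting, non-accepting) pair as distinguishable (accepting: {q2}; non-accepting: {q0, q1}).
Round 1: (q0, q1) on '0' go to q1 and q2, already distinguishable → mark.
Every pair of states is distinguishable, so the DFA is already minimal.
Equivalence classes: {q0}, {q1}, {q2} → 3 states.

Final answer: 3 states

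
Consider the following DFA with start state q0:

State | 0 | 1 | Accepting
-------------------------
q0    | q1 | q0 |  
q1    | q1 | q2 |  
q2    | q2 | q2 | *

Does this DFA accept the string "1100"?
Start in q0.
Read '1': q0 → q0
Read '1': q0 → q0
Read '0': q0 → q1
Read '0': q1 → q1
Final state q1 is not accepting, so the string is rejected.

Final answer: No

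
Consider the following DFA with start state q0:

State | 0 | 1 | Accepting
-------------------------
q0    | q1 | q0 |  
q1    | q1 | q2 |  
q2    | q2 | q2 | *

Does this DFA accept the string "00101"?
Start in q0.
Read '0': q0 → q1
Read '0': q1 → q1
Read '1': q1 → q2
Read '0': q2 → q2
Read '1': q2 → q2
Final state q2 is accepting, so the string is accepted.

Final answer: Yes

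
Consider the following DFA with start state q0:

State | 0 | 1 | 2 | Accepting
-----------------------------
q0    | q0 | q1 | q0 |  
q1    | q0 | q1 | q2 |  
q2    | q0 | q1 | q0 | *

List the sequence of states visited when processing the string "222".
q0 → q0 → q0 → q0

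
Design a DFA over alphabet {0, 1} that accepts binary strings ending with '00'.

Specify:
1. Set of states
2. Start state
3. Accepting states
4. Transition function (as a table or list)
One valid DFA (any DFA recognizing the same language is acceptable):
States: {q0, q1, q2}
Start: q0
Accepting: {q2}
Transitions (accepting states marked with *):
State | 0 | 1 | Accepting
-------------------------
q0    | q1 | q0 |  
q1    | q2 | q0 |  
q2    | q2 | q0 | *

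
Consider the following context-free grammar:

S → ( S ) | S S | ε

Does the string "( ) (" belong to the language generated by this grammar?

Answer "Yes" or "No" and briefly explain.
Each production adds parentheses only in matched pairs (S → ( S )) or none at all, so every derived string has equally many '(' and ')'. The string ( ) ( has two '(' and one ')', so it cannot be derived.

Final answer: No - no valid derivation exists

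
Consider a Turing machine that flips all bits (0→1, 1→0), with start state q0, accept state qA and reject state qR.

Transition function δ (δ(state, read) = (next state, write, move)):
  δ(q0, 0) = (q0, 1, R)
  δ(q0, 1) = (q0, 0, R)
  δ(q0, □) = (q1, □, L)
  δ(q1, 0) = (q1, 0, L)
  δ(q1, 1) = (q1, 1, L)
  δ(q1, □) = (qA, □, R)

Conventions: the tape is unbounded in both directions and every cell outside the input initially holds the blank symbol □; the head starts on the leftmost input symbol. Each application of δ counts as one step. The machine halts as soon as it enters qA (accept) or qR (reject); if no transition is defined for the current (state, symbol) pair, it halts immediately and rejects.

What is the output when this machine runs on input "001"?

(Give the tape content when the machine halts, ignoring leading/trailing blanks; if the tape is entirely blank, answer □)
Step 0: [q0]001 (head at position 0)
Step 1: δ(q0, 0) = (q0, 1, R)  ⊢  1[q0]01 (head at position 1)
Step 2: δ(q0, 0) = (q0, 1, R)  ⊢  11[q0]1 (head at position 2)
Step 3: δ(q0, 1) = (q0, 0, R)  ⊢  110[q0]□ (head at position 3)
Step 4: δ(q0, □) = (q1, □, L)  ⊢  11[q1]0□ (head at position 2)
Step 5: δ(q1, 0) = (q1, 0, L)  ⊢  1[q1]10□ (head at position 1)
Step 6: δ(q1, 1) = (q1, 1, L)  ⊢  [q1]110□ (head at position 0)
Step 7: δ(q1, 1) = (q1, 1, L)  ⊢  [q1]□110□ (head at position -1)
Step 8: δ(q1, □) = (qA, □, R)  ⊢  □[qA]110□ (head at position 0)
The machine is in qA, so it halts and accepts.
Tape content when halted (ignoring surrounding blanks): 110

Final answer: Output: 110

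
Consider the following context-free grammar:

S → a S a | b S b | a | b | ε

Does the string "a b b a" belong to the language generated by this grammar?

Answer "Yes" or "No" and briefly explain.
A derivation exists: S ⇒ a S a ⇒ a b S b a ⇒ a b b a (using S → a S a, S → b S b, then S → ε).

Final answer: Yes - a valid derivation exists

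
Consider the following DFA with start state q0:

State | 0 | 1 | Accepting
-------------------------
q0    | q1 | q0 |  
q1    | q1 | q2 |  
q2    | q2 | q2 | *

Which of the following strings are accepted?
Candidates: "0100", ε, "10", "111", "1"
"0100": q0 → q1 → q2 → q2 → q2; q2 is accepting → accepted
ε: q0; q0 is not accepting → rejected
"10": q0 → q0 → q1; q1 is not accepting → rejected
"111": q0 → q0 → q0 → q0; q0 is not accepting → rejected
"1": q0 → q0; q0 is not accepting → rejected

Final answer: "0100"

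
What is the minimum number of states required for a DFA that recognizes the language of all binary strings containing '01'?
Language: binary strings containing '01'
Lower bound (Myhill–Nerode): the prefixes ε, 0, 01 are pairwise distinguishable:
  ε vs 01: suffix ε distinguishes them (ε is rejected, 01 is accepted)
  0 vs 01: suffix ε distinguishes them (0 is rejected, 01 is accepted)
  ε vs 0: suffix 1 distinguishes them (ε·1 = 1 is rejected, 0·1 = 01 is accepted)
So any DFA needs at least 3 states.
Upper bound: a DFA with 3 states exists (one state per class above: 'no progress', 'last symbol 0', and 'seen 01' (accepting sink)).
Minimum states: 3

Final answer: 3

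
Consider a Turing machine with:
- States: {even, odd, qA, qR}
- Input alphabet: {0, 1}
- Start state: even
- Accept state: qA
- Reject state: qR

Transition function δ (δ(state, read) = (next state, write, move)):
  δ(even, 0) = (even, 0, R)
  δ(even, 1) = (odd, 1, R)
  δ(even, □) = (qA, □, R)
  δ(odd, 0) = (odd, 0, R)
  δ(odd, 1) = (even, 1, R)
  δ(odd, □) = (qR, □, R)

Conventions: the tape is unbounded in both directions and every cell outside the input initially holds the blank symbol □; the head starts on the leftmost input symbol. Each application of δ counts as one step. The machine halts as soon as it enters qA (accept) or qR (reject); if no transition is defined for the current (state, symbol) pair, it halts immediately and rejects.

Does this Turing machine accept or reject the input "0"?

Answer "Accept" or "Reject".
Step 0: [even]0 (head at position 0)
Step 1: δ(even, 0) = (even, 0, R)  ⊢  0[even]□ (head at position 1)
Step 2: δ(even, □) = (qA, □, R)  ⊢  0□[qA]□ (head at position 2)
The machine is in qA, so it halts and accepts.

Final answer: Accept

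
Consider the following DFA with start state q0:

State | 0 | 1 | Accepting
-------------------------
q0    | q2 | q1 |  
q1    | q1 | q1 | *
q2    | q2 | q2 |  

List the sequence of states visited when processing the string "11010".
q0 → q1 → q1 → q1 → q1 → q1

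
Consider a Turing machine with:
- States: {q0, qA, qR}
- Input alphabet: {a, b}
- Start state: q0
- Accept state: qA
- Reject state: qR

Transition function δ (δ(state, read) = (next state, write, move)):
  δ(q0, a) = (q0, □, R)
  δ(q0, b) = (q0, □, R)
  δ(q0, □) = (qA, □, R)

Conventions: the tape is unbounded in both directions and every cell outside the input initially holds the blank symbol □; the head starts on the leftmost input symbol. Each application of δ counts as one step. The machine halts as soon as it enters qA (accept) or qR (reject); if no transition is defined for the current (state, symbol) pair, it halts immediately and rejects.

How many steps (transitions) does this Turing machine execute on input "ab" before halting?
Step 0: [q0]ab (head at position 0)
Step 1: δ(q0, a) = (q0, □, R)  ⊢  □[q0]b (head at position 1)
Step 2: δ(q0, b) = (q0, □, R)  ⊢  □□[q0]□ (head at position 2)
Step 3: δ(q0, □) = (qA, □, R)  ⊢  □□□[qA]□ (head at position 3)
The machine is in qA, so it halts and accepts.
Number of transitions executed: 3.

Final answer: 3 steps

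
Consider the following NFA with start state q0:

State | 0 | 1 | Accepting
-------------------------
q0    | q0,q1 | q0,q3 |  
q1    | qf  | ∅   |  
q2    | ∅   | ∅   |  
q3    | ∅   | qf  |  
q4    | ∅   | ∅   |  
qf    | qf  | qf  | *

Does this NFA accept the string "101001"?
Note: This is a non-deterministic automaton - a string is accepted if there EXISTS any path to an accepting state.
Track the set of states the NFA could be in: start {q0}
Read '1': {q0} → {q0, q3}
Read '0': {q0, q3} → {q0, q1}
Read '1': {q0, q1} → {q0, q3}
Read '0': {q0, q3} → {q0, q1}
Read '0': {q0, q1} → {q0, q1, qf}
Read '1': {q0, q1, qf} → {q0, q3, qf}
Final set {q0, q3, qf} contains accepting state(s) {qf} → accepted.

Final answer: Yes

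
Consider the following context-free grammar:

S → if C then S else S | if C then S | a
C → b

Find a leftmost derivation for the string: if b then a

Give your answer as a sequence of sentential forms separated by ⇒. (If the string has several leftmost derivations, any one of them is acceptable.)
Start with S.
Step 1: the leftmost non-terminal is S; apply S → if C then S:  if C then S
Step 2: the leftmost non-terminal is C; apply C → b:  if b then S
Step 3: the leftmost non-terminal is S; apply S → a:  if b then a

Final answer: S ⇒ if C then S ⇒ if b then S ⇒ if b then a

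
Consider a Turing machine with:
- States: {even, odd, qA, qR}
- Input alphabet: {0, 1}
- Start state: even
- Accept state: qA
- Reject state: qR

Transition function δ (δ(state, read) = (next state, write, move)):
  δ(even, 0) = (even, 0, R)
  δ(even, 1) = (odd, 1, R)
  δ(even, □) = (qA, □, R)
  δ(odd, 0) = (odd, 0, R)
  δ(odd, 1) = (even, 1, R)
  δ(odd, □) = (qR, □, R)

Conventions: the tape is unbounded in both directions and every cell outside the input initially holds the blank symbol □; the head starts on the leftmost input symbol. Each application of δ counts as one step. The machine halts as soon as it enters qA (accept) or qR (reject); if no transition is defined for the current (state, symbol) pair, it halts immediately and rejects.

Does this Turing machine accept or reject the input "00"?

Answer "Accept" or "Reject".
Step 0: [even]00 (head at position 0)
Step 1: δ(even, 0) = (even, 0, R)  ⊢  0[even]0 (head at position 1)
Step 2: δ(even, 0) = (even, 0, R)  ⊢  00[even]□ (head at position 2)
Step 3: δ(even, □) = (qA, □, R)  ⊢  00□[qA]□ (head at position 3)
The machine is in qA, so it halts and accepts.

Final answer: Accept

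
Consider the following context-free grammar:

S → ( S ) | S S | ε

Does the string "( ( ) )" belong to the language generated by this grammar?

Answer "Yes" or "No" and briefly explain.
A derivation exists: S ⇒ ( S ) ⇒ ( ( S ) ) ⇒ ( ( ) ) (using S → ( S ) twice, then S → ε).

Final answer: Yes - a valid derivation exists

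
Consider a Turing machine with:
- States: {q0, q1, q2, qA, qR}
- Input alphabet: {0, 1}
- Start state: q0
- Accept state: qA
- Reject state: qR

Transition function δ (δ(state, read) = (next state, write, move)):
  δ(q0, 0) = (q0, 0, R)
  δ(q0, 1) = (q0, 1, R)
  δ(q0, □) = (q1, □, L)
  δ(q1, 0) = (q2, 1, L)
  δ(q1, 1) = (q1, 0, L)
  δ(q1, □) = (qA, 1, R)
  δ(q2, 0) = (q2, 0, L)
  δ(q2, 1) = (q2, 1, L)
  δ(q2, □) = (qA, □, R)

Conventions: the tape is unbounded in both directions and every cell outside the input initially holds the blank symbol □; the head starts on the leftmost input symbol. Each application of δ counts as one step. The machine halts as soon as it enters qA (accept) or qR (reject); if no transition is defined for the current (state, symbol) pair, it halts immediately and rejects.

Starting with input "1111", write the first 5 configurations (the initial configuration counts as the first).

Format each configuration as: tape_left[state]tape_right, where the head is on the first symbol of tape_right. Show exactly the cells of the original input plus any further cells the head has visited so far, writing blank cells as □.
Step 0: [q0]1111 (head at position 0)
Step 1: δ(q0, 1) = (q0, 1, R)  ⊢  1[q0]111 (head at position 1)
Step 2: δ(q0, 1) = (q0, 1, R)  ⊢  11[q0]11 (head at position 2)
Step 3: δ(q0, 1) = (q0, 1, R)  ⊢  111[q0]1 (head at position 3)
Step 4: δ(q0, 1) = (q0, 1, R)  ⊢  1111[q0]□ (head at position 4)

Final answer: [q0]1111 ⊢ 1[q0]111 ⊢ 11[q0]11 ⊢ 111[q0]1 ⊢ 1111[q0]□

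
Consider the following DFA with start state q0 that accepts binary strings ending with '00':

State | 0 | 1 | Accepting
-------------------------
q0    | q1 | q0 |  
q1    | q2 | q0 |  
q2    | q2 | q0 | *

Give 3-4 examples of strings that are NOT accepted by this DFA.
Any strings that end in a non-accepting state work; for example:
"101": q0 → q0 → q1 → q0; q0 is not accepting → rejected
"0111": q0 → q1 → q0 → q0 → q0; q0 is not accepting → rejected
"1010": q0 → q0 → q1 → q0 → q1; q1 is not accepting → rejected
"1101": q0 → q0 → q0 → q1 → q0; q0 is not accepting → rejected

Final answer: "101", "0111", "1010", "1101"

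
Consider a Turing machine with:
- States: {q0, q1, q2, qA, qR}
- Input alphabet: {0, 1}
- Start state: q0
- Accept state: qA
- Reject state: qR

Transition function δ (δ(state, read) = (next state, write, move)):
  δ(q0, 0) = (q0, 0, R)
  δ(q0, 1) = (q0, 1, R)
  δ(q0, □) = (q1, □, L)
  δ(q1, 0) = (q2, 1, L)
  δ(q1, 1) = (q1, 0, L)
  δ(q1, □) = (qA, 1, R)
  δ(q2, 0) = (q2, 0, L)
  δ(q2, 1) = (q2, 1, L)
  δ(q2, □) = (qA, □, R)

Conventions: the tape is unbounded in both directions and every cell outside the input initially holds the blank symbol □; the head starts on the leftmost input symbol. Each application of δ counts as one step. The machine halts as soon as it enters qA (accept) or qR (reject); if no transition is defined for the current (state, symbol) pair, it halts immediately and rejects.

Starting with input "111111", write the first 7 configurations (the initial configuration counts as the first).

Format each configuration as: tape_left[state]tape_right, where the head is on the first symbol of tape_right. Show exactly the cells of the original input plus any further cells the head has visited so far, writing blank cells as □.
Step 0: [q0]111111 (head at position 0)
Step 1: δ(q0, 1) = (q0, 1, R)  ⊢  1[q0]11111 (head at position 1)
Step 2: δ(q0, 1) = (q0, 1, R)  ⊢  11[q0]1111 (head at position 2)
Step 3: δ(q0, 1) = (q0, 1, R)  ⊢  111[q0]111 (head at position 3)
Step 4: δ(q0, 1) = (q0, 1, R)  ⊢  1111[q0]11 (head at position 4)
Step 5: δ(q0, 1) = (q0, 1, R)  ⊢  11111[q0]1 (head at position 5)
Step 6: δ(q0, 1) = (q0, 1, R)  ⊢  111111[q0]□ (head at position 6)

Final answer: [q0]111111 ⊢ 1[q0]11111 ⊢ 11[q0]1111 ⊢ 111[q0]111 ⊢ 1111[q0]11 ⊢ 11111[q0]1 ⊢ 111111[q0]□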